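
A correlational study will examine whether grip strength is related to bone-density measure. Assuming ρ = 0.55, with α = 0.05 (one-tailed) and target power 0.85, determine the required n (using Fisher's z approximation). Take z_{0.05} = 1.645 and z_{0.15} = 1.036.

n = 22

Fisher's z: C = ½·ln((1+r)/(1−r)) = ½·ln(3.4444) = 0.6184.
n = ((z_{α} + z_β)/C)² + 3.
(1.645 + 1.036) / 0.6184 = 2.681 / 0.6184 = 4.335.
n = 4.335² + 3 = 18.80 + 3 = 21.8.
Round up.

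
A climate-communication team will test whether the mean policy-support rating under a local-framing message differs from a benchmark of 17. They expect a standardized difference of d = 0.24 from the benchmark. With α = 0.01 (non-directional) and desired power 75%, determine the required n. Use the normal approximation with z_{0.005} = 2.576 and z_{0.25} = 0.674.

n = 184

For a one-sample test: n = ((z_{α/2} + z_β) / d)².
z_{α/2} + z_β = 2.576 + 0.674 = 3.250.
n = (3.250 / 0.24)² = 13.542² = 183.38.
Round up.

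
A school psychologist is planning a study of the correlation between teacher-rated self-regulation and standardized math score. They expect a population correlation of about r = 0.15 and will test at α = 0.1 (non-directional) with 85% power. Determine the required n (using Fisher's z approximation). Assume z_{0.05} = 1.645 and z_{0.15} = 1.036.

n = 318

Fisher's z: C = ½·ln((1+r)/(1−r)) = ½·ln(1.3529) = 0.1511.
n = ((z_{α/2} + z_β)/C)² + 3.
(1.645 + 1.036) / 0.1511 = 2.681 / 0.1511 = 17.743.
n = 17.743² + 3 = 314.82 + 3 = 317.8.
Round up.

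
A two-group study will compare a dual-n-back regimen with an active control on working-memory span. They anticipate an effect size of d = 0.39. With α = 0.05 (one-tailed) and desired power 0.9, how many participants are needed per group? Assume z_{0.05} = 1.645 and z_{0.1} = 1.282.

For two independent groups with equal n: n = 2·((z_{α} + z_β) / d)².
z_{α} + z_β = 1.645 + 1.282 = 2.927.
n = 2 × (2.927 / 0.39)² = 2 × 7.505² = 2 × 56.33 = 112.7.
Round up to the next whole participant.

n = 113 per group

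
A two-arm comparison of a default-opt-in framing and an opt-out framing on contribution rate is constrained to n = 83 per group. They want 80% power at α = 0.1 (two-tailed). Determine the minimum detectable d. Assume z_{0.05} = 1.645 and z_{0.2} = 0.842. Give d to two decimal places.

d_min ≈ 0.39

For two independent groups of n = 83 each: d_min = (z_{α/2} + z_β)·√(2/n).
z-sum = 1.645 + 0.842 = 2.487.
d_min = 2.487 × √(2/83) = 2.487 × 0.1552 = 0.386.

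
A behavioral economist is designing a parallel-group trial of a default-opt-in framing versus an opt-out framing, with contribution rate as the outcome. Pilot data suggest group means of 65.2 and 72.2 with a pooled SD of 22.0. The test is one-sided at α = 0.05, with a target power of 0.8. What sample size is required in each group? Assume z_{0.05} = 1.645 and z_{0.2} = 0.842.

n = 123 per group

Cohen's d = |M₁ − M₂| / SD_pooled = |65.2 − 72.2| / 22.0 = 7.0 / 22.0 = 0.318.
For two independent groups with equal n: n = 2·((z_{α} + z_β) / d)².
z_{α} + z_β = 1.645 + 0.842 = 2.487.
n = 2 × (2.487 / 0.318)² = 2 × 7.821² = 2 × 61.16 = 122.3.
Round up to the next whole participant.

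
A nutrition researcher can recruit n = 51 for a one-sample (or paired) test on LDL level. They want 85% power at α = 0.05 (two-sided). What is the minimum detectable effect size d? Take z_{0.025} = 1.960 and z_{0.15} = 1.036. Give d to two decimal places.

For a single sample (or paired design) of n = 51: d_min = (z_{α/2} + z_β)/√n.
z-sum = 1.960 + 1.036 = 2.996.
d_min = 2.996 / √51 = 2.996 / 7.141 = 0.420.

d_min ≈ 0.42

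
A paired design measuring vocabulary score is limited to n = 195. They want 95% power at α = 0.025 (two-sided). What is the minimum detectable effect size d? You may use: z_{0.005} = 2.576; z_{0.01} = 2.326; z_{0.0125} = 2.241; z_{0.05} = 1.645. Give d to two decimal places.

For a single sample (or paired design) of n = 195: d_min = (z_{α/2} + z_β)/√n.
z-sum = 2.241 + 1.645 = 3.886.
d_min = 3.886 / √195 = 3.886 / 13.964 = 0.278.

d_min ≈ 0.28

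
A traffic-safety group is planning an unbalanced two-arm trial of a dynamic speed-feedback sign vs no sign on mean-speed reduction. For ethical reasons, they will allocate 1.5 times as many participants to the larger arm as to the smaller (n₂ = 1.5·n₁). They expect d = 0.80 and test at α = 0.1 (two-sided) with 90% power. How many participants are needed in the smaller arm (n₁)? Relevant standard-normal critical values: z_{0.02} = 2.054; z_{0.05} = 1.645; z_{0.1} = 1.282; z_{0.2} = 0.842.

n₁ = 23

With allocation ratio k = n₂/n₁ = 1.5, Var(x̄₁−x̄₂) = σ²(1/n₁ + 1/(k·n₁)) = σ²·(k+1)/(k·n₁).
So n₁ = (1 + 1/k)·((z_{α/2} + z_β)/d)² = 1.667 × (2.927/0.80)².
n₁ = 1.667 × 13.39 = 22.3.
Round up: n₁ = 23, giving n₂ = ⌈1.5 × 23⌉ = ⌈34.5⌉ = 35.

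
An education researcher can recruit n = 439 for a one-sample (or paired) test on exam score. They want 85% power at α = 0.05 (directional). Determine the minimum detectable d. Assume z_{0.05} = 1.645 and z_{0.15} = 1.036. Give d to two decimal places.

For a single sample (or paired design) of n = 439: d_min = (z_{α} + z_β)/√n.
z-sum = 1.645 + 1.036 = 2.681.
d_min = 2.681 / √439 = 2.681 / 20.952 = 0.128.

d_min ≈ 0.13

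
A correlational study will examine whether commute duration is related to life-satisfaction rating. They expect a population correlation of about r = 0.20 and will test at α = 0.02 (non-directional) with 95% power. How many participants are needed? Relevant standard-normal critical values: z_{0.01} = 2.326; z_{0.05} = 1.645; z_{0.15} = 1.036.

Fisher's z: C = ½·ln((1+r)/(1−r)) = ½·ln(1.5000) = 0.2027.
n = ((z_{α/2} + z_β)/C)² + 3.
(2.326 + 1.645) / 0.2027 = 3.971 / 0.2027 = 19.591.
n = 19.591² + 3 = 383.79 + 3 = 386.8.
Round up.

n = 387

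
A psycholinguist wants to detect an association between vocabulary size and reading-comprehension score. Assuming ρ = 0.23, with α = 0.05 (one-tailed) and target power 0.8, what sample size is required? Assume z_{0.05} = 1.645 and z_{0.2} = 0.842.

Fisher's z: C = ½·ln((1+r)/(1−r)) = ½·ln(1.5974) = 0.2342.
n = ((z_{α} + z_β)/C)² + 3.
(1.645 + 0.842) / 0.2342 = 2.487 / 0.2342 = 10.619.
n = 10.619² + 3 = 112.77 + 3 = 115.8.
Round up.

n = 116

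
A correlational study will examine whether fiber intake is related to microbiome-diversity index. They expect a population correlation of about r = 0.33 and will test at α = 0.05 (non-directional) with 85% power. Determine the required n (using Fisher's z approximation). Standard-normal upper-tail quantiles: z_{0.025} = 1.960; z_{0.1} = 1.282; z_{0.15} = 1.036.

n = 80

Fisher's z: C = ½·ln((1+r)/(1−r)) = ½·ln(1.9851) = 0.3428.
n = ((z_{α/2} + z_β)/C)² + 3.
(1.960 + 1.036) / 0.3428 = 2.996 / 0.3428 = 8.740.
n = 8.740² + 3 = 76.38 + 3 = 79.4.
Round up.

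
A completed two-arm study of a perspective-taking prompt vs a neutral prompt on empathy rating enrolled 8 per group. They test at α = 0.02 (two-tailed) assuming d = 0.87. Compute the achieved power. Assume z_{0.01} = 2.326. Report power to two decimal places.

For two equal groups, power = Φ(d·√(n/2) − z_{α/2}).
d·√(n/2) = 0.87 × √(8/2) = 0.87 × 2.000 = 1.740.
z_β = 1.740 − 2.326 = -0.586.
Power = Φ(-0.586) = 0.279.

power ≈ 0.28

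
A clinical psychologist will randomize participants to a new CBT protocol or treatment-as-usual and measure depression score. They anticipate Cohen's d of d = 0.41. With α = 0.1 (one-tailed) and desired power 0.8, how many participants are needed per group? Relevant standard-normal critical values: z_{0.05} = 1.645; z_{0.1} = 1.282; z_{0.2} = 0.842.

For two independent groups with equal n: n = 2·((z_{α} + z_β) / d)².
z_{α} + z_β = 1.282 + 0.842 = 2.124.
n = 2 × (2.124 / 0.41)² = 2 × 5.180² = 2 × 26.84 = 53.7.
Round up to the next whole participant.

n = 54 per group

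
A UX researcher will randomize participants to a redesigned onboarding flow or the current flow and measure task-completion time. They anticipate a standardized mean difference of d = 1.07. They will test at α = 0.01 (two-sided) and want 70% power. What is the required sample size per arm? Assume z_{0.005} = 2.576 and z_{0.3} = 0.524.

For two independent groups with equal n: n = 2·((z_{α/2} + z_β) / d)².
z_{α/2} + z_β = 2.576 + 0.524 = 3.100.
n = 2 × (3.100 / 1.07)² = 2 × 2.897² = 2 × 8.39 = 16.8.
Round up to the next whole participant.

n = 17 per group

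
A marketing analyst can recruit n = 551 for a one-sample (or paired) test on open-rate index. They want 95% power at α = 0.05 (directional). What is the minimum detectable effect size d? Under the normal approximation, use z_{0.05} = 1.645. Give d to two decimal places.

For a single sample (or paired design) of n = 551: d_min = (z_{α} + z_β)/√n.
z-sum = 1.645 + 1.645 = 3.290.
d_min = 3.290 / √551 = 3.290 / 23.473 = 0.140.

d_min ≈ 0.14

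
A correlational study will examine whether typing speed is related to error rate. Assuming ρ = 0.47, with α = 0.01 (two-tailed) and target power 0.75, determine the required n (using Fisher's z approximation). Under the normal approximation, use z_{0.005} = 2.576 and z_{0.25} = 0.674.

n = 44

Fisher's z: C = ½·ln((1+r)/(1−r)) = ½·ln(2.7736) = 0.5101.
n = ((z_{α/2} + z_β)/C)² + 3.
(2.576 + 0.674) / 0.5101 = 3.250 / 0.5101 = 6.371.
n = 6.371² + 3 = 40.59 + 3 = 43.6.
Round up.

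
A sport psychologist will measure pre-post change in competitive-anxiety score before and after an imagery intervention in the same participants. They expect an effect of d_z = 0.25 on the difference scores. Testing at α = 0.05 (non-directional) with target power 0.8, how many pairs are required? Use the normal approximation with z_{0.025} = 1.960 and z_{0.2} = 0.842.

n = 126 pairs

For a paired (one-sample on differences) test: n = ((z_{α/2} + z_β) / d)².
z_{α/2} + z_β = 1.960 + 0.842 = 2.802.
n = (2.802 / 0.25)² = 11.208² = 125.62.
Round up.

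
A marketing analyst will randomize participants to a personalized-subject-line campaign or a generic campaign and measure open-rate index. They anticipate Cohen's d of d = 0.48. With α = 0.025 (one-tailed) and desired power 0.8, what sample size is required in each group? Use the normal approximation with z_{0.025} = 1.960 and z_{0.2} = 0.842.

For two independent groups with equal n: n = 2·((z_{α} + z_β) / d)².
z_{α} + z_β = 1.960 + 0.842 = 2.802.
n = 2 × (2.802 / 0.48)² = 2 × 5.838² = 2 × 34.08 = 68.2.
Round up to the next whole participant.

n = 69 per group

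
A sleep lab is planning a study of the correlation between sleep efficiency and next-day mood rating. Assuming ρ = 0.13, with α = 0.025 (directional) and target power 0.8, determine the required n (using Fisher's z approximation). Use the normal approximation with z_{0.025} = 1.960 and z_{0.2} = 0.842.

Fisher's z: C = ½·ln((1+r)/(1−r)) = ½·ln(1.2989) = 0.1307.
n = ((z_{α} + z_β)/C)² + 3.
(1.960 + 0.842) / 0.1307 = 2.802 / 0.1307 = 21.438.
n = 21.438² + 3 = 459.61 + 3 = 462.6.
Round up.

n = 463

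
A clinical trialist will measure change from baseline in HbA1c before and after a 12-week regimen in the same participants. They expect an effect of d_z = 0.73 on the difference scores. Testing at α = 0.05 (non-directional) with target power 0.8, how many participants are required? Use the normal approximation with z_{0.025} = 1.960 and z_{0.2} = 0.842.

n = 15 pairs

For a paired (one-sample on differences) test: n = ((z_{α/2} + z_β) / d)².
z_{α/2} + z_β = 1.960 + 0.842 = 2.802.
n = (2.802 / 0.73)² = 3.838² = 14.73.
Round up.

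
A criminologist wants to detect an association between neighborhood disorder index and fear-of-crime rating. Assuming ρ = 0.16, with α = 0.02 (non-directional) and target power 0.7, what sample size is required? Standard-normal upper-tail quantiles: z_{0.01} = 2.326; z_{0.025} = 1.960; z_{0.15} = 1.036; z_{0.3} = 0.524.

Fisher's z: C = ½·ln((1+r)/(1−r)) = ½·ln(1.3810) = 0.1614.
n = ((z_{α/2} + z_β)/C)² + 3.
(2.326 + 0.524) / 0.1614 = 2.850 / 0.1614 = 17.658.
n = 17.658² + 3 = 311.80 + 3 = 314.8.
Round up.

n = 315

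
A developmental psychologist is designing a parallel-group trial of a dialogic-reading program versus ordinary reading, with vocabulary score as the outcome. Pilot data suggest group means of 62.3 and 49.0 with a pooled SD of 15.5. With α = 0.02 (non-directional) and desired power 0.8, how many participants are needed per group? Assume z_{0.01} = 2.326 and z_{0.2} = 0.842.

Cohen's d = |M₁ − M₂| / SD_pooled = |62.3 − 49.0| / 15.5 = 13.3 / 15.5 = 0.858.
For two independent groups with equal n: n = 2·((z_{α/2} + z_β) / d)².
z_{α/2} + z_β = 2.326 + 0.842 = 3.168.
n = 2 × (3.168 / 0.858)² = 2 × 3.692² = 2 × 13.63 = 27.3.
Round up to the next whole participant.

n = 28 per group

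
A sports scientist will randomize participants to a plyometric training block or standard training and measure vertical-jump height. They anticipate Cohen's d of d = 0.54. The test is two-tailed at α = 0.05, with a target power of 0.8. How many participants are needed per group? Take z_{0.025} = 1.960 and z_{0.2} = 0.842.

n = 54 per group

For two independent groups with equal n: n = 2·((z_{α/2} + z_β) / d)².
z_{α/2} + z_β = 1.960 + 0.842 = 2.802.
n = 2 × (2.802 / 0.54)² = 2 × 5.189² = 2 × 26.92 = 53.8.
Round up to the next whole participant.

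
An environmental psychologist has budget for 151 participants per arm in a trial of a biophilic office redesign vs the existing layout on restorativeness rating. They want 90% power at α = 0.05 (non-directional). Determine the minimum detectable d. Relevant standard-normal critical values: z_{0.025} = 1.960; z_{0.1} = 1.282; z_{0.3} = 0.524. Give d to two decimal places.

d_min ≈ 0.37

For two independent groups of n = 151 each: d_min = (z_{α/2} + z_β)·√(2/n).
z-sum = 1.960 + 1.282 = 3.242.
d_min = 3.242 × √(2/151) = 3.242 × 0.1151 = 0.373.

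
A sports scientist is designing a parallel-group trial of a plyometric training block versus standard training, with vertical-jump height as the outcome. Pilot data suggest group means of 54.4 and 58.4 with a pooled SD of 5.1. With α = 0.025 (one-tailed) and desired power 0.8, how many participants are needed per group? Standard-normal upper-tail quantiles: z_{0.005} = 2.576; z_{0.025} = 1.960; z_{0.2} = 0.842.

Cohen's d = |M₁ − M₂| / SD_pooled = |54.4 − 58.4| / 5.1 = 4.0 / 5.1 = 0.784.
For two independent groups with equal n: n = 2·((z_{α} + z_β) / d)².
z_{α} + z_β = 1.960 + 0.842 = 2.802.
n = 2 × (2.802 / 0.784)² = 2 × 3.574² = 2 × 12.77 = 25.5.
Round up to the next whole participant.

n = 26 per group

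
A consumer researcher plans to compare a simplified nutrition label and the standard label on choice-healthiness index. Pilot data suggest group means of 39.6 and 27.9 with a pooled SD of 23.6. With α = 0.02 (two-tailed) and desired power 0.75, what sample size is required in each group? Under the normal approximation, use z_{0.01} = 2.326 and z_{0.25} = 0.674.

Cohen's d = |M₁ − M₂| / SD_pooled = |39.6 − 27.9| / 23.6 = 11.7 / 23.6 = 0.496.
For two independent groups with equal n: n = 2·((z_{α/2} + z_β) / d)².
z_{α/2} + z_β = 2.326 + 0.674 = 3.000.
n = 2 × (3.000 / 0.496)² = 2 × 6.048² = 2 × 36.58 = 73.2.
Round up to the next whole participant.

n = 74 per group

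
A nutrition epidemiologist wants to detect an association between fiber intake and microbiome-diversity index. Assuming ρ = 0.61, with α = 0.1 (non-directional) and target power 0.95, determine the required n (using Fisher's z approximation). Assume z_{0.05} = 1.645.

Fisher's z: C = ½·ln((1+r)/(1−r)) = ½·ln(4.1282) = 0.7089.
n = ((z_{α/2} + z_β)/C)² + 3.
(1.645 + 1.645) / 0.7089 = 3.290 / 0.7089 = 4.641.
n = 4.641² + 3 = 21.54 + 3 = 24.5.
Round up.

n = 25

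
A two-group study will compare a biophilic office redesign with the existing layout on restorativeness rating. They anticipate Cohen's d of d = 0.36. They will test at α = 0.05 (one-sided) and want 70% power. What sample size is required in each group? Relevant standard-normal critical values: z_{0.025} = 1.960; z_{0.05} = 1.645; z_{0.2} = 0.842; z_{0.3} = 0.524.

n = 73 per group

For two independent groups with equal n: n = 2·((z_{α} + z_β) / d)².
z_{α} + z_β = 1.645 + 0.524 = 2.169.
n = 2 × (2.169 / 0.36)² = 2 × 6.025² = 2 × 36.30 = 72.6.
Round up to the next whole participant.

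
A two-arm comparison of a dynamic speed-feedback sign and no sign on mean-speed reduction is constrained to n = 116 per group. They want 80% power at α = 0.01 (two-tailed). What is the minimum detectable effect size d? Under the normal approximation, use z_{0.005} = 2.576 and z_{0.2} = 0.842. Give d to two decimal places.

d_min ≈ 0.45

For two independent groups of n = 116 each: d_min = (z_{α/2} + z_β)·√(2/n).
z-sum = 2.576 + 0.842 = 3.418.
d_min = 3.418 × √(2/116) = 3.418 × 0.1313 = 0.449.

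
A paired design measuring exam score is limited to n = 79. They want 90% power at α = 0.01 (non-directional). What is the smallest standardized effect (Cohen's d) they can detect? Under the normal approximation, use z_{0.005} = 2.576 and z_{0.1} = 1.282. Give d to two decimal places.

For a single sample (or paired design) of n = 79: d_min = (z_{α/2} + z_β)/√n.
z-sum = 2.576 + 1.282 = 3.858.
d_min = 3.858 / √79 = 3.858 / 8.888 = 0.434.

d_min ≈ 0.43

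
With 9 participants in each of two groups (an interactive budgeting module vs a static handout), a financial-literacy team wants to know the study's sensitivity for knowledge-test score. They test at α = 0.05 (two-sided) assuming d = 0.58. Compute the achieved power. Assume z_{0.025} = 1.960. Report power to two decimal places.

power ≈ 0.23

For two equal groups, power = Φ(d·√(n/2) − z_{α/2}).
d·√(n/2) = 0.58 × √(9/2) = 0.58 × 2.121 = 1.230.
z_β = 1.230 − 1.960 = -0.730.
Power = Φ(-0.730) = 0.233.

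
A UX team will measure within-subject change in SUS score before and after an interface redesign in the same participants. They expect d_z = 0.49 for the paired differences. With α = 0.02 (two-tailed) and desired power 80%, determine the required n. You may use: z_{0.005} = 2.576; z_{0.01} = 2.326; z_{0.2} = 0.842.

For a paired (one-sample on differences) test: n = ((z_{α/2} + z_β) / d)².
z_{α/2} + z_β = 2.326 + 0.842 = 3.168.
n = (3.168 / 0.49)² = 6.465² = 41.80.
Round up.

n = 42 pairs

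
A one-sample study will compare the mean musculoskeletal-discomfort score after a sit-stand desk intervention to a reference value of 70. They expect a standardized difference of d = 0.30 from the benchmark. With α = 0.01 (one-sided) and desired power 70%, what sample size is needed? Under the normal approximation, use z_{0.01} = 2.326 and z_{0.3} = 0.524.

For a one-sample test: n = ((z_{α} + z_β) / d)².
z_{α} + z_β = 2.326 + 0.524 = 2.850.
n = (2.850 / 0.30)² = 9.500² = 90.25.
Round up.

n = 91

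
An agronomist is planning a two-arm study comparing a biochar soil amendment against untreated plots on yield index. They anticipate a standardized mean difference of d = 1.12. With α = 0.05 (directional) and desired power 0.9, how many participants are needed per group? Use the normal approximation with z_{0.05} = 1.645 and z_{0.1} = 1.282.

For two independent groups with equal n: n = 2·((z_{α} + z_β) / d)².
z_{α} + z_β = 1.645 + 1.282 = 2.927.
n = 2 × (2.927 / 1.12)² = 2 × 2.613² = 2 × 6.83 = 13.7.
Round up to the next whole participant.

n = 14 per group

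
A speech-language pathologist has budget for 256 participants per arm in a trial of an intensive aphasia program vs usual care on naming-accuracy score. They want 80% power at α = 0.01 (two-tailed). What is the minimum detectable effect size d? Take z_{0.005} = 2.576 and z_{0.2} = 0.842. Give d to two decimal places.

d_min ≈ 0.30

For two independent groups of n = 256 each: d_min = (z_{α/2} + z_β)·√(2/n).
z-sum = 2.576 + 0.842 = 3.418.
d_min = 3.418 × √(2/256) = 3.418 × 0.0884 = 0.302.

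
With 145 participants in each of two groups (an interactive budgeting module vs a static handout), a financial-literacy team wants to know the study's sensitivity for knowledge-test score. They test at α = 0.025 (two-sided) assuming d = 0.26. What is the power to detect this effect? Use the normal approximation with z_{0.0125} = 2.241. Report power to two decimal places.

For two equal groups, power = Φ(d·√(n/2) − z_{α/2}).
d·√(n/2) = 0.26 × √(145/2) = 0.26 × 8.515 = 2.214.
z_β = 2.214 − 2.241 = -0.027.
Power = Φ(-0.027) = 0.489.

power ≈ 0.49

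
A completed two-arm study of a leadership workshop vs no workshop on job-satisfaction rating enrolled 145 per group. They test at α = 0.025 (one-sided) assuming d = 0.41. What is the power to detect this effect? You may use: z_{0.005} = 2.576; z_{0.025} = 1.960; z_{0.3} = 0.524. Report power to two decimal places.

For two equal groups, power = Φ(d·√(n/2) − z_{α}).
d·√(n/2) = 0.41 × √(145/2) = 0.41 × 8.515 = 3.491.
z_β = 3.491 − 1.960 = 1.531.
Power = Φ(1.531) = 0.937.

power ≈ 0.94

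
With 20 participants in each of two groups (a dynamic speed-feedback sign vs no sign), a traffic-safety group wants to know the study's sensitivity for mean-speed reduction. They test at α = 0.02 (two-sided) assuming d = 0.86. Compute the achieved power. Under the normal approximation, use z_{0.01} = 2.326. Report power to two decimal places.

power ≈ 0.65

For two equal groups, power = Φ(d·√(n/2) − z_{α/2}).
d·√(n/2) = 0.86 × √(20/2) = 0.86 × 3.162 = 2.720.
z_β = 2.720 − 2.326 = 0.394.
Power = Φ(0.394) = 0.653.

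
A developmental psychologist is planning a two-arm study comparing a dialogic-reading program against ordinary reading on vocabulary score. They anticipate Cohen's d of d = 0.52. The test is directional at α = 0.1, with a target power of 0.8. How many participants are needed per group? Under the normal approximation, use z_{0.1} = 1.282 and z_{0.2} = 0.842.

n = 34 per group

For two independent groups with equal n: n = 2·((z_{α} + z_β) / d)².
z_{α} + z_β = 1.282 + 0.842 = 2.124.
n = 2 × (2.124 / 0.52)² = 2 × 4.085² = 2 × 16.68 = 33.4.
Round up to the next whole participant.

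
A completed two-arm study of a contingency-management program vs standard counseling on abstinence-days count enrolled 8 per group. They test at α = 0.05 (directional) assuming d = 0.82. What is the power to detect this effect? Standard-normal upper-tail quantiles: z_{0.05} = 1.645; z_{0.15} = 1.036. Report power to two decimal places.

For two equal groups, power = Φ(d·√(n/2) − z_{α}).
d·√(n/2) = 0.82 × √(8/2) = 0.82 × 2.000 = 1.640.
z_β = 1.640 − 1.645 = -0.005.
Power = Φ(-0.005) = 0.498.

power ≈ 0.50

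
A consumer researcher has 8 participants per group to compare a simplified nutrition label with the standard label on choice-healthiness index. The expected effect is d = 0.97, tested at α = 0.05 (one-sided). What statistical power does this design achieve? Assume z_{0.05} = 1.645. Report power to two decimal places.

power ≈ 0.62

For two equal groups, power = Φ(d·√(n/2) − z_{α}).
d·√(n/2) = 0.97 × √(8/2) = 0.97 × 2.000 = 1.940.
z_β = 1.940 − 1.645 = 0.295.
Power = Φ(0.295) = 0.616.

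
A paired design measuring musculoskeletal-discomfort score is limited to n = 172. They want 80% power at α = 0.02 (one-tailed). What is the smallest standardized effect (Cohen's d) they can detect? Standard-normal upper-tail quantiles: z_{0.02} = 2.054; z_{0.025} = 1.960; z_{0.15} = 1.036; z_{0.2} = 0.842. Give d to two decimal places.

For a single sample (or paired design) of n = 172: d_min = (z_{α} + z_β)/√n.
z-sum = 2.054 + 0.842 = 2.896.
d_min = 2.896 / √172 = 2.896 / 13.115 = 0.221.

d_min ≈ 0.22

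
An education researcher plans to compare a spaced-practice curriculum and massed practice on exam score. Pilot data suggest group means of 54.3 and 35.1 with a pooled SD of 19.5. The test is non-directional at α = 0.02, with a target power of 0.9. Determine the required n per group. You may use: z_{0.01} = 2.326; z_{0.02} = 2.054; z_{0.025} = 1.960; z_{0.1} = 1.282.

n = 27 per group

Cohen's d = |M₁ − M₂| / SD_pooled = |54.3 − 35.1| / 19.5 = 19.2 / 19.5 = 0.985.
For two independent groups with equal n: n = 2·((z_{α/2} + z_β) / d)².
z_{α/2} + z_β = 2.326 + 1.282 = 3.608.
n = 2 × (3.608 / 0.985)² = 2 × 3.663² = 2 × 13.42 = 26.8.
Round up to the next whole participant.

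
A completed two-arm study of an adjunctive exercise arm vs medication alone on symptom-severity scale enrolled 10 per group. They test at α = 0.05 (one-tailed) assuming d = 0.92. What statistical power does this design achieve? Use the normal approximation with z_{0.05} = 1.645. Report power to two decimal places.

power ≈ 0.66

For two equal groups, power = Φ(d·√(n/2) − z_{α}).
d·√(n/2) = 0.92 × √(10/2) = 0.92 × 2.236 = 2.057.
z_β = 2.057 − 1.645 = 0.412.
Power = Φ(0.412) = 0.660.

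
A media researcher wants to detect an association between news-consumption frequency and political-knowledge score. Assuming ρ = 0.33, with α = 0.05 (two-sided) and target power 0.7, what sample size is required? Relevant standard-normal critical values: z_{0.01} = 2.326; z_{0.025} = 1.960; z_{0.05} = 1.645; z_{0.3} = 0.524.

Fisher's z: C = ½·ln((1+r)/(1−r)) = ½·ln(1.9851) = 0.3428.
n = ((z_{α/2} + z_β)/C)² + 3.
(1.960 + 0.524) / 0.3428 = 2.484 / 0.3428 = 7.246.
n = 7.246² + 3 = 52.51 + 3 = 55.5.
Round up.

n = 56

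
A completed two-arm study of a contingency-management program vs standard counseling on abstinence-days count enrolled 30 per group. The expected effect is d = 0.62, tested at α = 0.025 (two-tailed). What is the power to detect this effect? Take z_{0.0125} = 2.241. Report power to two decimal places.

For two equal groups, power = Φ(d·√(n/2) − z_{α/2}).
d·√(n/2) = 0.62 × √(30/2) = 0.62 × 3.873 = 2.401.
z_β = 2.401 − 2.241 = 0.160.
Power = Φ(0.160) = 0.564.

power ≈ 0.56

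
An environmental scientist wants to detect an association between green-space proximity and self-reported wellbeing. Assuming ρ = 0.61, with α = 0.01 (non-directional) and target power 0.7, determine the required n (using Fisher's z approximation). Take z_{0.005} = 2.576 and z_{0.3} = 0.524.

n = 23

Fisher's z: C = ½·ln((1+r)/(1−r)) = ½·ln(4.1282) = 0.7089.
n = ((z_{α/2} + z_β)/C)² + 3.
(2.576 + 0.524) / 0.7089 = 3.100 / 0.7089 = 4.373.
n = 4.373² + 3 = 19.12 + 3 = 22.1.
Round up.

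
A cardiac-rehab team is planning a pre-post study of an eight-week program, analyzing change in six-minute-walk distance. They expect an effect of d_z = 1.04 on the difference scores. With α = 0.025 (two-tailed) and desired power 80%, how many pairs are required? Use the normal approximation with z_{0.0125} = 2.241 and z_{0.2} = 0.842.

For a paired (one-sample on differences) test: n = ((z_{α/2} + z_β) / d)².
z_{α/2} + z_β = 2.241 + 0.842 = 3.083.
n = (3.083 / 1.04)² = 2.964² = 8.79.
Round up.

n = 9 pairs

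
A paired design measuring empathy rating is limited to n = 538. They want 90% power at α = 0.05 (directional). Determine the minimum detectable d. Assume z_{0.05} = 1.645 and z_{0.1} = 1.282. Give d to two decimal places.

For a single sample (or paired design) of n = 538: d_min = (z_{α} + z_β)/√n.
z-sum = 1.645 + 1.282 = 2.927.
d_min = 2.927 / √538 = 2.927 / 23.195 = 0.126.

d_min ≈ 0.13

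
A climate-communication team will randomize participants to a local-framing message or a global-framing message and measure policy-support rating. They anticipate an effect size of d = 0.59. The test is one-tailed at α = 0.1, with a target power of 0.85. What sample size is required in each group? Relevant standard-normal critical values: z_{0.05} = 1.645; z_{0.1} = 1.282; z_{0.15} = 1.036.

For two independent groups with equal n: n = 2·((z_{α} + z_β) / d)².
z_{α} + z_β = 1.282 + 1.036 = 2.318.
n = 2 × (2.318 / 0.59)² = 2 × 3.929² = 2 × 15.44 = 30.9.
Round up to the next whole participant.

n = 31 per group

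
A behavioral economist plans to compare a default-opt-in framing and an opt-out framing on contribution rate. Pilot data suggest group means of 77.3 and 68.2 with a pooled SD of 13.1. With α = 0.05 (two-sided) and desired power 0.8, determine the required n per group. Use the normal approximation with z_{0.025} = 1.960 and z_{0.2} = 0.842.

Cohen's d = |M₁ − M₂| / SD_pooled = |77.3 − 68.2| / 13.1 = 9.1 / 13.1 = 0.695.
For two independent groups with equal n: n = 2·((z_{α/2} + z_β) / d)².
z_{α/2} + z_β = 1.960 + 0.842 = 2.802.
n = 2 × (2.802 / 0.695)² = 2 × 4.032² = 2 × 16.25 = 32.5.
Round up to the next whole participant.

n = 33 per group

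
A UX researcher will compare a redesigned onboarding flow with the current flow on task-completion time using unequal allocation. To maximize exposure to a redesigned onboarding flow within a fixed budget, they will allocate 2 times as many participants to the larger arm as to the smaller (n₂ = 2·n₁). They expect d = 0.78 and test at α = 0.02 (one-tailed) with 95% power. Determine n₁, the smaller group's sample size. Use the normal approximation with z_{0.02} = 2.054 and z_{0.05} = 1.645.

With allocation ratio k = n₂/n₁ = 2, Var(x̄₁−x̄₂) = σ²(1/n₁ + 1/(k·n₁)) = σ²·(k+1)/(k·n₁).
So n₁ = (1 + 1/k)·((z_{α} + z_β)/d)² = 1.500 × (3.699/0.78)².
n₁ = 1.500 × 22.49 = 33.7.
Round up: n₁ = 34, giving n₂ = 2 × 34 = 68.

n₁ = 34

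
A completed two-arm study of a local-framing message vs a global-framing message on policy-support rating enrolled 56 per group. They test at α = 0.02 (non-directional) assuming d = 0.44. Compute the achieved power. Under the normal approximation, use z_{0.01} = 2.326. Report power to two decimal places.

For two equal groups, power = Φ(d·√(n/2) − z_{α/2}).
d·√(n/2) = 0.44 × √(56/2) = 0.44 × 5.292 = 2.328.
z_β = 2.328 − 2.326 = 0.002.
Power = Φ(0.002) = 0.501.

power ≈ 0.50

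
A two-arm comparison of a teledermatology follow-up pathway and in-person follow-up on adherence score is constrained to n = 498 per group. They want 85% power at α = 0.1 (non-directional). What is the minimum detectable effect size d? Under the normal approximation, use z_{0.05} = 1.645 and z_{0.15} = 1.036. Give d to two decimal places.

d_min ≈ 0.17

For two independent groups of n = 498 each: d_min = (z_{α/2} + z_β)·√(2/n).
z-sum = 1.645 + 1.036 = 2.681.
d_min = 2.681 × √(2/498) = 2.681 × 0.0634 = 0.170.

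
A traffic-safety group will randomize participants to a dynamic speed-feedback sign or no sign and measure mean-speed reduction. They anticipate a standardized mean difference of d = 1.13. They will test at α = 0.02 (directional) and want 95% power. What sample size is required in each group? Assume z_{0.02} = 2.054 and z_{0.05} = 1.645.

n = 22 per group

For two independent groups with equal n: n = 2·((z_{α} + z_β) / d)².
z_{α} + z_β = 2.054 + 1.645 = 3.699.
n = 2 × (3.699 / 1.13)² = 2 × 3.273² = 2 × 10.72 = 21.4.
Round up to the next whole participant.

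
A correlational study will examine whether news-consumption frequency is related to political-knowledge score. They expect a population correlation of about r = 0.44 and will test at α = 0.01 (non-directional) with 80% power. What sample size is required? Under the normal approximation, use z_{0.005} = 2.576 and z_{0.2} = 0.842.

Fisher's z: C = ½·ln((1+r)/(1−r)) = ½·ln(2.5714) = 0.4722.
n = ((z_{α/2} + z_β)/C)² + 3.
(2.576 + 0.842) / 0.4722 = 3.418 / 0.4722 = 7.238.
n = 7.238² + 3 = 52.40 + 3 = 55.4.
Round up.

n = 56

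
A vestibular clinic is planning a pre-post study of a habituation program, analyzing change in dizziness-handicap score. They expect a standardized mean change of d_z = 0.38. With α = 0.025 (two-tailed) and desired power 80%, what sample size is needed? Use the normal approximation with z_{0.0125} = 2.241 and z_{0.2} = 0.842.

For a paired (one-sample on differences) test: n = ((z_{α/2} + z_β) / d)².
z_{α/2} + z_β = 2.241 + 0.842 = 3.083.
n = (3.083 / 0.38)² = 8.113² = 65.82.
Round up.

n = 66 pairs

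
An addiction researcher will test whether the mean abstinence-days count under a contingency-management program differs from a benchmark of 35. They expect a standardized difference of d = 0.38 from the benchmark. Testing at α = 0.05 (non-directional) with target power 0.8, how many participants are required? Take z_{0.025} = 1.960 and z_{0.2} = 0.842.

For a one-sample test: n = ((z_{α/2} + z_β) / d)².
z_{α/2} + z_β = 1.960 + 0.842 = 2.802.
n = (2.802 / 0.38)² = 7.374² = 54.37.
Round up.

n = 55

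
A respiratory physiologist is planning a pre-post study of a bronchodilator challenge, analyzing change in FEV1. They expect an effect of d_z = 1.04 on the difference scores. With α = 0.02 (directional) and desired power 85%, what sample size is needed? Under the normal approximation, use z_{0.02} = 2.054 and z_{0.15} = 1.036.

For a paired (one-sample on differences) test: n = ((z_{α} + z_β) / d)².
z_{α} + z_β = 2.054 + 1.036 = 3.090.
n = (3.090 / 1.04)² = 2.971² = 8.83.
Round up.

n = 9 pairs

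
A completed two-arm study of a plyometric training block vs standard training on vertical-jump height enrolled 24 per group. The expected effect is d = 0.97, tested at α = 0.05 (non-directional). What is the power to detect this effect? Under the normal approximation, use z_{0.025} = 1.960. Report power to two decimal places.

power ≈ 0.92

For two equal groups, power = Φ(d·√(n/2) − z_{α/2}).
d·√(n/2) = 0.97 × √(24/2) = 0.97 × 3.464 = 3.360.
z_β = 3.360 − 1.960 = 1.400.
Power = Φ(1.400) = 0.919.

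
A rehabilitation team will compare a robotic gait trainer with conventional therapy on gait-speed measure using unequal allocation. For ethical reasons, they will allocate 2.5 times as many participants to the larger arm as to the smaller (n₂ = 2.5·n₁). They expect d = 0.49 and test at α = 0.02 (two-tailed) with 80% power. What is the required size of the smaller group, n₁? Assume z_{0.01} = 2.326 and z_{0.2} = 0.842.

With allocation ratio k = n₂/n₁ = 2.5, Var(x̄₁−x̄₂) = σ²(1/n₁ + 1/(k·n₁)) = σ²·(k+1)/(k·n₁).
So n₁ = (1 + 1/k)·((z_{α/2} + z_β)/d)² = 1.400 × (3.168/0.49)².
n₁ = 1.400 × 41.80 = 58.5.
Round up: n₁ = 59, giving n₂ = ⌈2.5 × 59⌉ = ⌈147.5⌉ = 148.

n₁ = 59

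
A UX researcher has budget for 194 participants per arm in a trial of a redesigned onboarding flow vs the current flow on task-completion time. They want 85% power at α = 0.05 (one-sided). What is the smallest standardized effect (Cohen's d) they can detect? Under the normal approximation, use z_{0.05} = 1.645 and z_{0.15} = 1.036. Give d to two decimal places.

d_min ≈ 0.27

For two independent groups of n = 194 each: d_min = (z_{α} + z_β)·√(2/n).
z-sum = 1.645 + 1.036 = 2.681.
d_min = 2.681 × √(2/194) = 2.681 × 0.1015 = 0.272.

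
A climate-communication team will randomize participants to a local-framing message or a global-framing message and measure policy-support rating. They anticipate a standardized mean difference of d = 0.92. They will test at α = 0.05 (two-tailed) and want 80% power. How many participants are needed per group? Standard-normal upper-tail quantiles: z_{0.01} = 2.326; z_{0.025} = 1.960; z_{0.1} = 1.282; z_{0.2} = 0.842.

For two independent groups with equal n: n = 2·((z_{α/2} + z_β) / d)².
z_{α/2} + z_β = 1.960 + 0.842 = 2.802.
n = 2 × (2.802 / 0.92)² = 2 × 3.046² = 2 × 9.28 = 18.6.
Round up to the next whole participant.

n = 19 per group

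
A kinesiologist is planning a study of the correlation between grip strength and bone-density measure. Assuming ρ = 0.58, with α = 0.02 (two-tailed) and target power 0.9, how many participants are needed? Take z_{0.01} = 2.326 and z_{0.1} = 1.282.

Fisher's z: C = ½·ln((1+r)/(1−r)) = ½·ln(3.7619) = 0.6625.
n = ((z_{α/2} + z_β)/C)² + 3.
(2.326 + 1.282) / 0.6625 = 3.608 / 0.6625 = 5.446.
n = 5.446² + 3 = 29.66 + 3 = 32.7.
Round up.

n = 33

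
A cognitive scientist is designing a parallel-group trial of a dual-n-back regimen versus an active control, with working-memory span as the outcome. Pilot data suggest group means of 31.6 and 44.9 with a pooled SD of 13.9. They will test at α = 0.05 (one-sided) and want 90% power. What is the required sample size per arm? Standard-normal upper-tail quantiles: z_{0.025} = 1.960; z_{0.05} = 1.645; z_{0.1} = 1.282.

n = 19 per group

Cohen's d = |M₁ − M₂| / SD_pooled = |31.6 − 44.9| / 13.9 = 13.3 / 13.9 = 0.957.
For two independent groups with equal n: n = 2·((z_{α} + z_β) / d)².
z_{α} + z_β = 1.645 + 1.282 = 2.927.
n = 2 × (2.927 / 0.957)² = 2 × 3.059² = 2 × 9.35 = 18.7.
Round up to the next whole participant.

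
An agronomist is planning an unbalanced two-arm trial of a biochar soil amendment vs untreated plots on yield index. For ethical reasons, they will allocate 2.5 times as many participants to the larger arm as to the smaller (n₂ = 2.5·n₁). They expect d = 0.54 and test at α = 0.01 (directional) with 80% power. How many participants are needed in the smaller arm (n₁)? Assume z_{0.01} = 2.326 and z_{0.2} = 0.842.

n₁ = 49

With allocation ratio k = n₂/n₁ = 2.5, Var(x̄₁−x̄₂) = σ²(1/n₁ + 1/(k·n₁)) = σ²·(k+1)/(k·n₁).
So n₁ = (1 + 1/k)·((z_{α} + z_β)/d)² = 1.400 × (3.168/0.54)².
n₁ = 1.400 × 34.42 = 48.2.
Round up: n₁ = 49, giving n₂ = ⌈2.5 × 49⌉ = ⌈122.5⌉ = 123.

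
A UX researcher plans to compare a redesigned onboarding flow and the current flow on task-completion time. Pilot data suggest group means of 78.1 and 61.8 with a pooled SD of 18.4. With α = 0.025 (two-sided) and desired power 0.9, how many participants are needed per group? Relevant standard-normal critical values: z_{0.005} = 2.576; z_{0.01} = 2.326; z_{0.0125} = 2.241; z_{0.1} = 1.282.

Cohen's d = |M₁ − M₂| / SD_pooled = |78.1 − 61.8| / 18.4 = 16.3 / 18.4 = 0.886.
For two independent groups with equal n: n = 2·((z_{α/2} + z_β) / d)².
z_{α/2} + z_β = 2.241 + 1.282 = 3.523.
n = 2 × (3.523 / 0.886)² = 2 × 3.976² = 2 × 15.81 = 31.6.
Round up to the next whole participant.

n = 32 per group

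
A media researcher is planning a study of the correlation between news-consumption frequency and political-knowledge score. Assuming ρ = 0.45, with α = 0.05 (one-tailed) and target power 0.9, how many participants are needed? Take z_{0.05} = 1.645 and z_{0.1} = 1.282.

n = 40

Fisher's z: C = ½·ln((1+r)/(1−r)) = ½·ln(2.6364) = 0.4847.
n = ((z_{α} + z_β)/C)² + 3.
(1.645 + 1.282) / 0.4847 = 2.927 / 0.4847 = 6.039.
n = 6.039² + 3 = 36.47 + 3 = 39.5.
Round up.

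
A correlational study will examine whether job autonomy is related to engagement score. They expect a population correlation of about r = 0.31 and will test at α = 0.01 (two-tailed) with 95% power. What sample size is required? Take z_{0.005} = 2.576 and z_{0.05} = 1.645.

Fisher's z: C = ½·ln((1+r)/(1−r)) = ½·ln(1.8986) = 0.3205.
n = ((z_{α/2} + z_β)/C)² + 3.
(2.576 + 1.645) / 0.3205 = 4.221 / 0.3205 = 13.170.
n = 13.170² + 3 = 173.45 + 3 = 176.5.
Round up.

n = 177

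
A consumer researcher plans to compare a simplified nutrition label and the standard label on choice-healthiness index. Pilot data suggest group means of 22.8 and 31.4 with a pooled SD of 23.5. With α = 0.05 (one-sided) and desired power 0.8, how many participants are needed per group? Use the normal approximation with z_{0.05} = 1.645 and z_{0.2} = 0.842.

n = 93 per group

Cohen's d = |M₁ − M₂| / SD_pooled = |22.8 − 31.4| / 23.5 = 8.6 / 23.5 = 0.366.
For two independent groups with equal n: n = 2·((z_{α} + z_β) / d)².
z_{α} + z_β = 1.645 + 0.842 = 2.487.
n = 2 × (2.487 / 0.366)² = 2 × 6.795² = 2 × 46.17 = 92.3.
Round up to the next whole participant.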